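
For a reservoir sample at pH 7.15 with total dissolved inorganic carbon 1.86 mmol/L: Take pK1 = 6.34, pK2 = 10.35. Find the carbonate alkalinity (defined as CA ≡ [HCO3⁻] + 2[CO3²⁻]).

CA = [HCO3⁻] + 2[CO3²⁻] = (α₁ + 2α₂)·DIC
At pH 7.15: [H⁺]/K1 = 10^-0.81 = 0.15488, K2/[H⁺] = 10^-3.20 = 0.00063096
α₁ = 1/(1 + 0.15488 + 0.00063096) = 1/1.1555 = 0.8654; α₂ = α₁·K2/[H⁺] = 0.0005460
α₁ + 2α₂ = 0.8665
CA = 0.8665 × 1.86 = 1.61 mmol/L

CA = 1.61 mmol/L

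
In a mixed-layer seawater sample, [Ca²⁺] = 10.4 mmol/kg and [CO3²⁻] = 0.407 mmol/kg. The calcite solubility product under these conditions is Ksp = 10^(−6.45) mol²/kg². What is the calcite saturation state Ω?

Ω = 11.9

Ksp = 10^(−6.45) = 3.548×10^-7
Ω = [Ca²⁺][CO3²⁻]/Ksp = (10.4×10^-3)(0.407×10^-3) / 3.548×10^-7 = 11.9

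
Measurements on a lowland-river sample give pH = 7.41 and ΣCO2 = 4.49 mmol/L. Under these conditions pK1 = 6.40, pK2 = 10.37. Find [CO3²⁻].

[CO3²⁻] = 4.48 μmol/L

α₂ = 1 / (1 + [H⁺]/K2 + [H⁺]²/(K1K2)) = 1 / (1 + 10^+2.96 + 10^+1.95)
   = 1 / (1 + 912.01 + 89.125) = 1/1002.1 = 0.0009979
[CO3²⁻] = α₂ × DIC = 0.0009979 × 4.49 = 0.00448 mmol/L = 4.48 μmol/L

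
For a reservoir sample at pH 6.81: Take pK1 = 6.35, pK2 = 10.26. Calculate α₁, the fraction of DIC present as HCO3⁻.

α₁ = 0.742

α₁ = 1 / (1 + [H⁺]/K1 + K2/[H⁺]) = 1 / (1 + 10^-0.46 + 10^-3.45)
   = 1 / (1 + 0.34674 + 0.00035481) = 1/1.3471 = 0.7423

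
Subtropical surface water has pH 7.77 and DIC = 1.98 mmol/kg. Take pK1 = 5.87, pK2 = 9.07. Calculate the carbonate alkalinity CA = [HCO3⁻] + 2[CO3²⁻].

CA = [HCO3⁻] + 2[CO3²⁻] = (α₁ + 2α₂)·DIC
At pH 7.77: [H⁺]/K1 = 10^-1.90 = 0.012589, K2/[H⁺] = 10^-1.30 = 0.050119
α₁ = 1/(1 + 0.012589 + 0.050119) = 1/1.0627 = 0.9410; α₂ = α₁·K2/[H⁺] = 0.04716
α₁ + 2α₂ = 1.0353
CA = 1.0353 × 1.98 = 2.05 mmol/kg

CA = 2.05 mmol/kg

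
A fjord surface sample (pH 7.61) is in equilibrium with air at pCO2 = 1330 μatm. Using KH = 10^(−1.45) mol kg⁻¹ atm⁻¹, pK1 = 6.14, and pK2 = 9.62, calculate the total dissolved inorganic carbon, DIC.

DIC = 1.45 mmol/kg

[CO2*] = KH · pCO2 = 10^(−1.45) × 1330×10^-6 = 4.719×10^-5 mol/kg
α₀ = 1/(1 + K1/[H⁺] + K1K2/[H⁺]²) = 1/(1 + 10^+1.47 + 10^-0.54) = 0.03247
DIC = [CO2*]/α₀ = 4.719×10^-5 / 0.03247 = 1.45 mmol/kg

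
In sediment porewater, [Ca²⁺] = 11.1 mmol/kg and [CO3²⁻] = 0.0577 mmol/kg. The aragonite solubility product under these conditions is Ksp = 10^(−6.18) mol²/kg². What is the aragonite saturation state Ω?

Ksp = 10^(−6.18) = 6.607×10^-7
Ω = [Ca²⁺][CO3²⁻]/Ksp = (11.1×10^-3)(0.0577×10^-3) / 6.607×10^-7 = 0.969

Ω = 0.969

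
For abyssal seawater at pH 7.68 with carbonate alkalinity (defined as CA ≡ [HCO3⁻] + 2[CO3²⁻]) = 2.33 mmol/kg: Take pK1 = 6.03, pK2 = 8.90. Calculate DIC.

CA = [HCO3⁻] + 2[CO3²⁻] = (α₁ + 2α₂)·DIC
At pH 7.68: [H⁺]/K1 = 10^-1.65 = 0.022387, K2/[H⁺] = 10^-1.22 = 0.060256
α₁ = 1/(1 + 0.022387 + 0.060256) = 1/1.0826 = 0.9237; α₂ = α₁·K2/[H⁺] = 0.05566
α₁ + 2α₂ = 1.0350
DIC = CA / (α₁ + 2α₂) = 2.33 / 1.0350 = 2.25 mmol/kg

DIC = 2.25 mmol/kg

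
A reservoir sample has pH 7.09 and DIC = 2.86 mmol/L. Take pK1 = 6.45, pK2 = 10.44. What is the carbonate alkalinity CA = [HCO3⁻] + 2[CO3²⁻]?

CA = [HCO3⁻] + 2[CO3²⁻] = (α₁ + 2α₂)·DIC
At pH 7.09: [H⁺]/K1 = 10^-0.64 = 0.22909, K2/[H⁺] = 10^-3.35 = 0.00044668
α₁ = 1/(1 + 0.22909 + 0.00044668) = 1/1.2295 = 0.8133; α₂ = α₁·K2/[H⁺] = 0.0003633
α₁ + 2α₂ = 0.8140
CA = 0.8140 × 2.86 = 2.33 mmol/L

CA = 2.33 mmol/L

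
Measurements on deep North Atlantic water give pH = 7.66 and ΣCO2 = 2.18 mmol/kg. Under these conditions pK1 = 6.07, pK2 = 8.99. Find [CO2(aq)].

[CO2*] = 0.0522 mmol/kg

α₀ = 1 / (1 + K1/[H⁺] + K1K2/[H⁺]²) = 1 / (1 + 10^+1.59 + 10^+0.26)
   = 1 / (1 + 38.905 + 1.8197) = 1/41.724 = 0.02397
[CO2*] = α₀ × DIC = 0.02397 × 2.18 = 0.0522 mmol/kg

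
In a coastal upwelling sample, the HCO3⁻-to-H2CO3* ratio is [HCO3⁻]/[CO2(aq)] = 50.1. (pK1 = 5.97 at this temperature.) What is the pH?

pH = 7.67

From K1 = [H⁺][HCO3⁻]/[CO2(aq)]:  pH = pK1 + log₁₀([HCO3⁻]/[CO2(aq)])
log₁₀(50.1) = +1.700
pH = 5.97 + (+1.700) = 7.67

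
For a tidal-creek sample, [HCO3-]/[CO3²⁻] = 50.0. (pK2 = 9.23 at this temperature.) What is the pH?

pH = 7.53

From K2 = [H⁺][CO3²⁻]/[HCO3-]:  pH = pK2 − log₁₀([HCO3-]/[CO3²⁻])
log₁₀(50.0) = +1.699
pH = 9.23 − (+1.699) = 7.53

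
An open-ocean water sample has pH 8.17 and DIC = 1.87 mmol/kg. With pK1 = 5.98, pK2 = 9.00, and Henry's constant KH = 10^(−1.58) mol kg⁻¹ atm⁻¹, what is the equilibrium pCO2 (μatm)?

pCO2 = 398 μatm

α₀ = 1 / (1 + K1/[H⁺] + K1K2/[H⁺]²) = 1 / (1 + 10^+2.19 + 10^+1.36)
   = 1 / (1 + 154.88 + 22.909) = 1/178.79 = 0.005593
[CO2*] = α₀ × DIC = 0.005593 × 1.87 = 0.01046 mmol/kg = 10.46 μmol/kg
pCO2 = [CO2*]/KH = 1.046×10^-5 / 2.630×10^-2 = 398 μatm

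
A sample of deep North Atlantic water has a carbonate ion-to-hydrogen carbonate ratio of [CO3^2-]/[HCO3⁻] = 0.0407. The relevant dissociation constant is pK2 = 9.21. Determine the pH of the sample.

pH = 7.82

From K2 = [H⁺][CO3^2-]/[HCO3⁻]:  pH = pK2 + log₁₀([CO3^2-]/[HCO3⁻])
log₁₀(0.0407) = -1.390
pH = 9.21 + (-1.390) = 7.82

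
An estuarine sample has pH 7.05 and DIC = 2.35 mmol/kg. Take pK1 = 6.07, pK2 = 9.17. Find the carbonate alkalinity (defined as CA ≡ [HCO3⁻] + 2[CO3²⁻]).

CA = [HCO3⁻] + 2[CO3²⁻] = (α₁ + 2α₂)·DIC
At pH 7.05: [H⁺]/K1 = 10^-0.98 = 0.10471, K2/[H⁺] = 10^-2.12 = 0.0075858
α₁ = 1/(1 + 0.10471 + 0.0075858) = 1/1.1123 = 0.8990; α₂ = α₁·K2/[H⁺] = 0.006820
α₁ + 2α₂ = 0.9127
CA = 0.9127 × 2.35 = 2.14 mmol/kg

CA = 2.14 mmol/kg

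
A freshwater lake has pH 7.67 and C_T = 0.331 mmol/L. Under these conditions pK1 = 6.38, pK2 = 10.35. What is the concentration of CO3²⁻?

α₂ = 1 / (1 + [H⁺]/K2 + [H⁺]²/(K1K2)) = 1 / (1 + 10^+2.68 + 10^+1.39)
   = 1 / (1 + 478.63 + 24.547) = 1/504.18 = 0.001983
[CO3²⁻] = α₂ × DIC = 0.001983 × 0.331 = 0.000657 mmol/L = 0.657 μmol/L

[CO3²⁻] = 0.657 μmol/L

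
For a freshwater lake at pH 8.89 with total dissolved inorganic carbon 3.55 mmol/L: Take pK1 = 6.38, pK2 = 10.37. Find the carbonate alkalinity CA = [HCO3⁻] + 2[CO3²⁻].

CA = [HCO3⁻] + 2[CO3²⁻] = (α₁ + 2α₂)·DIC
At pH 8.89: [H⁺]/K1 = 10^-2.51 = 0.0030903, K2/[H⁺] = 10^-1.48 = 0.033113
α₁ = 1/(1 + 0.0030903 + 0.033113) = 1/1.0362 = 0.9651; α₂ = α₁·K2/[H⁺] = 0.03196
α₁ + 2α₂ = 1.0290
CA = 1.0290 × 3.55 = 3.65 mmol/L

CA = 3.65 mmol/L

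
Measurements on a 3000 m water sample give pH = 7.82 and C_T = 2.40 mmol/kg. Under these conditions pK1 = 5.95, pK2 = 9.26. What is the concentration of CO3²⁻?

α₂ = 1 / (1 + [H⁺]/K2 + [H⁺]²/(K1K2)) = 1 / (1 + 10^+1.44 + 10^-0.43)
   = 1 / (1 + 27.542 + 0.37154) = 1/28.914 = 0.03459
[CO3²⁻] = α₂ × DIC = 0.03459 × 2.40 = 0.0830 mmol/kg

[CO3²⁻] = 0.0830 mmol/kg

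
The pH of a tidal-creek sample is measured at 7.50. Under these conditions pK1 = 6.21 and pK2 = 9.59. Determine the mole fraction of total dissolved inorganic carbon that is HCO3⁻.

α₁ = 0.944

α₁ = 1 / (1 + [H⁺]/K1 + K2/[H⁺]) = 1 / (1 + 10^-1.29 + 10^-2.09)
   = 1 / (1 + 0.051286 + 0.0081283) = 1/1.0594 = 0.9439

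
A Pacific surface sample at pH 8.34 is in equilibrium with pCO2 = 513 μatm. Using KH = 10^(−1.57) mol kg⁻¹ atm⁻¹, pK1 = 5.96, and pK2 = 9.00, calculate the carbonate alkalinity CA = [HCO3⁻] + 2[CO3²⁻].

CA = 4.76 mmol/kg

[CO2*] = KH · pCO2 = 10^(−1.57) × 513×10^-6 = 1.381×10^-5 mol/kg
α₀ = 1/(1 + K1/[H⁺] + K1K2/[H⁺]²) = 1/(1 + 10^+2.38 + 10^+1.72) = 0.003409
DIC = [CO2*]/α₀ = 1.381×10^-5 / 0.003409 = 4.051 mmol/kg
CA = (α₁ + 2α₂)·DIC = (0.8177 + 2×0.1789) × 4.051 = 4.76 mmol/kg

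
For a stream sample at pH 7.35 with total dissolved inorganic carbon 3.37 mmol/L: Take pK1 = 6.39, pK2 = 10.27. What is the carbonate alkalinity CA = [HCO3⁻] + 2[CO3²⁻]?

CA = 3.04 mmol/L

CA = [HCO3⁻] + 2[CO3²⁻] = (α₁ + 2α₂)·DIC
At pH 7.35: [H⁺]/K1 = 10^-0.96 = 0.10965, K2/[H⁺] = 10^-2.92 = 0.0012023
α₁ = 1/(1 + 0.10965 + 0.0012023) = 1/1.1109 = 0.9002; α₂ = α₁·K2/[H⁺] = 0.001082
α₁ + 2α₂ = 0.9024
CA = 0.9024 × 3.37 = 3.04 mmol/L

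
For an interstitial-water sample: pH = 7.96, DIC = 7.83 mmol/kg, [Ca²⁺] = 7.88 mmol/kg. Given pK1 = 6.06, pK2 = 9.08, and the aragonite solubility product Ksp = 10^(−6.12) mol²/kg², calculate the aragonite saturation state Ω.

α₂ = 1 / (1 + [H⁺]/K2 + [H⁺]²/(K1K2)) = 1 / (1 + 10^+1.12 + 10^-0.78)
   = 1 / (1 + 13.183 + 0.16596) = 1/14.349 = 0.06969
[CO3²⁻] = α₂ × DIC = 0.06969 × 7.83 = 0.5457 mmol/kg
Ksp = 10^(−6.12) = 7.586×10^-7
Ω = [Ca²⁺][CO3²⁻]/Ksp = (7.88×10^-3)(5.457×10^-4) / 7.586×10^-7 = 5.67

Ω = 5.67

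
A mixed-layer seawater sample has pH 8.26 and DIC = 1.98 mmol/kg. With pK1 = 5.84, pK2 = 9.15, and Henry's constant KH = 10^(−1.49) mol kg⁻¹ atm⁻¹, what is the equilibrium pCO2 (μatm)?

α₀ = 1 / (1 + K1/[H⁺] + K1K2/[H⁺]²) = 1 / (1 + 10^+2.42 + 10^+1.53)
   = 1 / (1 + 263.03 + 33.884) = 1/297.91 = 0.003357
[CO2*] = α₀ × DIC = 0.003357 × 1.98 = 0.006646 mmol/kg = 6.646 μmol/kg
pCO2 = [CO2*]/KH = 6.646×10^-6 / 3.236×10^-2 = 205 μatm

pCO2 = 205 μatm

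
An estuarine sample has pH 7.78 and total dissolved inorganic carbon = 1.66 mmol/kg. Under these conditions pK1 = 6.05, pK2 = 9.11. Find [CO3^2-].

α₂ = 1 / (1 + [H⁺]/K2 + [H⁺]²/(K1K2)) = 1 / (1 + 10^+1.33 + 10^-0.40)
   = 1 / (1 + 21.380 + 0.39811) = 1/22.778 = 0.04390
[CO3²⁻] = α₂ × DIC = 0.04390 × 1.66 = 0.0729 mmol/kg

[CO3²⁻] = 0.0729 mmol/kg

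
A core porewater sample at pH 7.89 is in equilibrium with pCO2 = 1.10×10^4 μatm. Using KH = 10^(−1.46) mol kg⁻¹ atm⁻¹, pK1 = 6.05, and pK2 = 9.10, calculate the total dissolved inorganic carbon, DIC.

DIC = 28.4 mmol/kg

[CO2*] = KH · pCO2 = 10^(−1.46) × 1.10×10^4×10^-6 = 3.814×10^-4 mol/kg
α₀ = 1/(1 + K1/[H⁺] + K1K2/[H⁺]²) = 1/(1 + 10^+1.84 + 10^+0.63) = 0.01343
DIC = [CO2*]/α₀ = 3.814×10^-4 / 0.01343 = 28.4 mmol/kg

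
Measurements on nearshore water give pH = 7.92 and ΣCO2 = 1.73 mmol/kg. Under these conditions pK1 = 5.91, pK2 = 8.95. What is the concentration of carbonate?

α₂ = 1 / (1 + [H⁺]/K2 + [H⁺]²/(K1K2)) = 1 / (1 + 10^+1.03 + 10^-0.98)
   = 1 / (1 + 10.715 + 0.10471) = 1/11.820 = 0.08460
[CO3²⁻] = α₂ × DIC = 0.08460 × 1.73 = 0.146 mmol/kg

[CO3²⁻] = 0.146 mmol/kg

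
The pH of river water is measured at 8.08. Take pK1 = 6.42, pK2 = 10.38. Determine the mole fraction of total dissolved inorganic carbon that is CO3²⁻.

α₂ = 1 / (1 + [H⁺]/K2 + [H⁺]²/(K1K2)) = 1 / (1 + 10^+2.30 + 10^+0.64)
   = 1 / (1 + 199.53 + 4.3652) = 1/204.89 = 0.004881

α₂ = 0.00488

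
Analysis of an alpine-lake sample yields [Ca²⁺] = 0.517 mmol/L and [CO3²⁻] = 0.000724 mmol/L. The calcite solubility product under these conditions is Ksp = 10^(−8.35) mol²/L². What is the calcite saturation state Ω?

Ksp = 10^(−8.35) = 4.467×10^-9
Ω = [Ca²⁺][CO3²⁻]/Ksp = (0.517×10^-3)(0.000724×10^-3) / 4.467×10^-9 = 0.0838

Ω = 0.0838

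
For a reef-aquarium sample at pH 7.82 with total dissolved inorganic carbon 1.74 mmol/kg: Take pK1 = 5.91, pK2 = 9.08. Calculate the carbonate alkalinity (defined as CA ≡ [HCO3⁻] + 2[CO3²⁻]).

CA = 1.81 mmol/kg

CA = [HCO3⁻] + 2[CO3²⁻] = (α₁ + 2α₂)·DIC
At pH 7.82: [H⁺]/K1 = 10^-1.91 = 0.012303, K2/[H⁺] = 10^-1.26 = 0.054954
α₁ = 1/(1 + 0.012303 + 0.054954) = 1/1.0673 = 0.9370; α₂ = α₁·K2/[H⁺] = 0.05149
α₁ + 2α₂ = 1.0400
CA = 1.0400 × 1.74 = 1.81 mmol/kg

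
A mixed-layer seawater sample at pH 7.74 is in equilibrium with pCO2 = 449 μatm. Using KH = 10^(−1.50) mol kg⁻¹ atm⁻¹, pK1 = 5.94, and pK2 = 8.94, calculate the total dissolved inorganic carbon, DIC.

DIC = 0.967 mmol/kg

[CO2*] = KH · pCO2 = 10^(−1.50) × 449×10^-6 = 1.420×10^-5 mol/kg
α₀ = 1/(1 + K1/[H⁺] + K1K2/[H⁺]²) = 1/(1 + 10^+1.80 + 10^+0.60) = 0.01469
DIC = [CO2*]/α₀ = 1.420×10^-5 / 0.01469 = 0.967 mmol/kg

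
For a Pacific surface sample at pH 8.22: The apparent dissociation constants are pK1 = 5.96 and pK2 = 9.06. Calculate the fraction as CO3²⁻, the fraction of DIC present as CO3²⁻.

α₂ = 1 / (1 + [H⁺]/K2 + [H⁺]²/(K1K2)) = 1 / (1 + 10^+0.84 + 10^-1.42)
   = 1 / (1 + 6.9183 + 0.038019) = 1/7.9563 = 0.1257

α₂ = 0.126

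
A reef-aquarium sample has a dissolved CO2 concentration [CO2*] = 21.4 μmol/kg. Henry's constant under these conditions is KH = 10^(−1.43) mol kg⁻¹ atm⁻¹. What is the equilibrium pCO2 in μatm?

KH = 10^(−1.43) = 3.715×10^-2 mol kg⁻¹ atm⁻¹
pCO2 = [CO2*]/KH = 21.4×10^-6 / 3.715×10^-2 = 5.76×10^-4 atm = 576 μatm

pCO2 = 576 μatm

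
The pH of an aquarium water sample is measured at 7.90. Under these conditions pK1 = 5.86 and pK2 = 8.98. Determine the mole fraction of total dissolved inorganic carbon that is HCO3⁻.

α₁ = 0.916

α₁ = 1 / (1 + [H⁺]/K1 + K2/[H⁺]) = 1 / (1 + 10^-2.04 + 10^-1.08)
   = 1 / (1 + 0.0091201 + 0.083176) = 1/1.0923 = 0.9155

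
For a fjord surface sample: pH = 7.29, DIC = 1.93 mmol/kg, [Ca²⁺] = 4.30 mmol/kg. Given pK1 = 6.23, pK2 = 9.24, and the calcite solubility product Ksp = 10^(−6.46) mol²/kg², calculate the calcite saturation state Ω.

Ω = 0.245

α₂ = 1 / (1 + [H⁺]/K2 + [H⁺]²/(K1K2)) = 1 / (1 + 10^+1.95 + 10^+0.89)
   = 1 / (1 + 89.125 + 7.7625) = 1/97.888 = 0.01022
[CO3²⁻] = α₂ × DIC = 0.01022 × 1.93 = 0.01972 mmol/kg = 19.72 μmol/kg
Ksp = 10^(−6.46) = 3.467×10^-7
Ω = [Ca²⁺][CO3²⁻]/Ksp = (4.30×10^-3)(1.972×10^-5) / 3.467×10^-7 = 0.245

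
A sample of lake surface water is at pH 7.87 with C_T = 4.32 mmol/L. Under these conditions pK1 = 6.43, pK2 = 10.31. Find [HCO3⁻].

[HCO3⁻] = 4.15 mmol/L

α₁ = 1 / (1 + [H⁺]/K1 + K2/[H⁺]) = 1 / (1 + 10^-1.44 + 10^-2.44)
   = 1 / (1 + 0.036308 + 0.0036308) = 1/1.0399 = 0.9616
[HCO3⁻] = α₁ × DIC = 0.9616 × 4.32 = 4.15 mmol/L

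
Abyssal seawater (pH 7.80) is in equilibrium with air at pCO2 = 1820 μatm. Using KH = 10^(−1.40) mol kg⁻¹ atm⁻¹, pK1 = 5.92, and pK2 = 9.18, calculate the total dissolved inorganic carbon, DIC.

DIC = 5.80 mmol/kg

[CO2*] = KH · pCO2 = 10^(−1.40) × 1820×10^-6 = 7.246×10^-5 mol/kg
α₀ = 1/(1 + K1/[H⁺] + K1K2/[H⁺]²) = 1/(1 + 10^+1.88 + 10^+0.50) = 0.01250
DIC = [CO2*]/α₀ = 7.246×10^-5 / 0.01250 = 5.80 mmol/kg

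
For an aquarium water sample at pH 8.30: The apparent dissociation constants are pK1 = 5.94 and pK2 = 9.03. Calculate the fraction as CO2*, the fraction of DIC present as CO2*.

α₀ = 0.00367

α₀ = 1 / (1 + K1/[H⁺] + K1K2/[H⁺]²) = 1 / (1 + 10^+2.36 + 10^+1.63)
   = 1 / (1 + 229.09 + 42.658) = 1/272.74 = 0.003666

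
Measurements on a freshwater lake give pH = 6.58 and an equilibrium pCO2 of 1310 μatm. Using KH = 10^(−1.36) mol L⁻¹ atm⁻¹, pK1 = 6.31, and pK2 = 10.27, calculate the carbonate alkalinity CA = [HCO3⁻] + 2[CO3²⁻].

CA = 0.107 mmol/L

[CO2*] = KH · pCO2 = 10^(−1.36) × 1310×10^-6 = 5.718×10^-5 mol/L
α₀ = 1/(1 + K1/[H⁺] + K1K2/[H⁺]²) = 1/(1 + 10^+0.27 + 10^-3.42) = 0.3493
DIC = [CO2*]/α₀ = 5.718×10^-5 / 0.3493 = 0.1637 mmol/L
CA = (α₁ + 2α₂)·DIC = (0.6505 + 2×0.0001328) × 0.1637 = 0.107 mmol/L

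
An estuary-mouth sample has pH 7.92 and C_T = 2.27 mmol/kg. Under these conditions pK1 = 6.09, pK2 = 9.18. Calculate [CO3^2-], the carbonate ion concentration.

α₂ = 1 / (1 + [H⁺]/K2 + [H⁺]²/(K1K2)) = 1 / (1 + 10^+1.26 + 10^-0.57)
   = 1 / (1 + 18.197 + 0.26915) = 1/19.466 = 0.05137
[CO3²⁻] = α₂ × DIC = 0.05137 × 2.27 = 0.117 mmol/kg

[CO3²⁻] = 0.117 mmol/kg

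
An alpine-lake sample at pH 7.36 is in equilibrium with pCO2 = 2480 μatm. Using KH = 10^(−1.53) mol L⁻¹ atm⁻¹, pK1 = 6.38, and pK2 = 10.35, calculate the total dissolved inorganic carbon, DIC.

[CO2*] = KH · pCO2 = 10^(−1.53) × 2480×10^-6 = 7.319×10^-5 mol/L
α₀ = 1/(1 + K1/[H⁺] + K1K2/[H⁺]²) = 1/(1 + 10^+0.98 + 10^-2.01) = 0.09470
DIC = [CO2*]/α₀ = 7.319×10^-5 / 0.09470 = 0.773 mmol/L

DIC = 0.773 mmol/L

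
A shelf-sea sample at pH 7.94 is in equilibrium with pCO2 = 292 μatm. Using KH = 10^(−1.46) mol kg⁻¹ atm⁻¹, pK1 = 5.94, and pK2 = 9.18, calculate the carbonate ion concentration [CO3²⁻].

[CO3²⁻] = 0.0583 mmol/kg

[CO2*] = KH · pCO2 = 10^(−1.46) × 292×10^-6 = 1.012×10^-5 mol/kg
α₀ = 1/(1 + K1/[H⁺] + K1K2/[H⁺]²) = 1/(1 + 10^+2.00 + 10^+0.76) = 0.009367
DIC = [CO2*]/α₀ = 1.012×10^-5 / 0.009367 = 1.081 mmol/kg
[CO3²⁻] = α₂·DIC; α₂ = 0.05390, so [CO3²⁻] = 0.05390 × 1.081 = 0.0583 mmol/kg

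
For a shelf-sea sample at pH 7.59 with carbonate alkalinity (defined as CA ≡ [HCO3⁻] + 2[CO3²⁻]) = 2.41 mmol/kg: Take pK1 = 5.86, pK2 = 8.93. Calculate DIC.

DIC = 2.35 mmol/kg

CA = [HCO3⁻] + 2[CO3²⁻] = (α₁ + 2α₂)·DIC
At pH 7.59: [H⁺]/K1 = 10^-1.73 = 0.018621, K2/[H⁺] = 10^-1.34 = 0.045709
α₁ = 1/(1 + 0.018621 + 0.045709) = 1/1.0643 = 0.9396; α₂ = α₁·K2/[H⁺] = 0.04295
α₁ + 2α₂ = 1.0255
DIC = CA / (α₁ + 2α₂) = 2.41 / 1.0255 = 2.35 mmol/kg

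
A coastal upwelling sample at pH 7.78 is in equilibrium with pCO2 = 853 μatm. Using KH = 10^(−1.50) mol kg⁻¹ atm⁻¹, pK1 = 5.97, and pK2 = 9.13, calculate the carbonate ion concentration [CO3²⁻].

[CO2*] = KH · pCO2 = 10^(−1.50) × 853×10^-6 = 2.697×10^-5 mol/kg
α₀ = 1/(1 + K1/[H⁺] + K1K2/[H⁺]²) = 1/(1 + 10^+1.81 + 10^+0.46) = 0.01461
DIC = [CO2*]/α₀ = 2.697×10^-5 / 0.01461 = 1.846 mmol/kg
[CO3²⁻] = α₂·DIC; α₂ = 0.04213, so [CO3²⁻] = 0.04213 × 1.846 = 0.0778 mmol/kg

[CO3²⁻] = 0.0778 mmol/kg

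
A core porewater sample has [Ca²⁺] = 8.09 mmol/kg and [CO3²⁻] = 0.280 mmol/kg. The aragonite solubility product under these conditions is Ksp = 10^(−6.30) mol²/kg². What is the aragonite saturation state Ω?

Ksp = 10^(−6.30) = 5.012×10^-7
Ω = [Ca²⁺][CO3²⁻]/Ksp = (8.09×10^-3)(0.280×10^-3) / 5.012×10^-7 = 4.52

Ω = 4.52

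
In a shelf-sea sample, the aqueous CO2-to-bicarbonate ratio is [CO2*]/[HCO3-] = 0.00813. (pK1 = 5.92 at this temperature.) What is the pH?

From K1 = [H⁺][HCO3-]/[CO2*]:  pH = pK1 − log₁₀([CO2*]/[HCO3-])
log₁₀(0.00813) = -2.090
pH = 5.92 − (-2.090) = 8.01

pH = 8.01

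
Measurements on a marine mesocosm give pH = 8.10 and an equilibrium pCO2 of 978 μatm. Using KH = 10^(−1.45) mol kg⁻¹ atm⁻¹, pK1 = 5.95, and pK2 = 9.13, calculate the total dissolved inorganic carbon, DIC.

DIC = 5.39 mmol/kg

[CO2*] = KH · pCO2 = 10^(−1.45) × 978×10^-6 = 3.470×10^-5 mol/kg
α₀ = 1/(1 + K1/[H⁺] + K1K2/[H⁺]²) = 1/(1 + 10^+2.15 + 10^+1.12) = 0.006434
DIC = [CO2*]/α₀ = 3.470×10^-5 / 0.006434 = 5.39 mmol/kg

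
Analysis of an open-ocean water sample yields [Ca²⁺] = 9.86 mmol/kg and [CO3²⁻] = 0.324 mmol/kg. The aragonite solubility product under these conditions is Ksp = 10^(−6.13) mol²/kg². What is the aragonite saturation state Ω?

Ksp = 10^(−6.13) = 7.413×10^-7
Ω = [Ca²⁺][CO3²⁻]/Ksp = (9.86×10^-3)(0.324×10^-3) / 7.413×10^-7 = 4.31

Ω = 4.31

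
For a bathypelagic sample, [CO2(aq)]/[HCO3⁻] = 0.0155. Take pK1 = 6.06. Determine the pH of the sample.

pH = 7.87

From K1 = [H⁺][HCO3⁻]/[CO2(aq)]:  pH = pK1 − log₁₀([CO2(aq)]/[HCO3⁻])
log₁₀(0.0155) = -1.810
pH = 6.06 − (-1.810) = 7.87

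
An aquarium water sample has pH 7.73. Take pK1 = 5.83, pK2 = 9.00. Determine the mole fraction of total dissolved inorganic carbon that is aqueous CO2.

α₀ = 0.0118

α₀ = 1 / (1 + K1/[H⁺] + K1K2/[H⁺]²) = 1 / (1 + 10^+1.90 + 10^+0.63)
   = 1 / (1 + 79.433 + 4.2658) = 1/84.699 = 0.01181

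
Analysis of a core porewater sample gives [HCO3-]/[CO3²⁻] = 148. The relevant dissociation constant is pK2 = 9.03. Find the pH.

From K2 = [H⁺][CO3²⁻]/[HCO3-]:  pH = pK2 − log₁₀([HCO3-]/[CO3²⁻])
log₁₀(148) = +2.170
pH = 9.03 − (+2.170) = 6.86

pH = 6.86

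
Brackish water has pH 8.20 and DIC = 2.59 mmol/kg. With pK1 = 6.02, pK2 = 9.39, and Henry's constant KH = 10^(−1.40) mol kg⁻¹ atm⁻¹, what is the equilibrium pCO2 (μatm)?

α₀ = 1 / (1 + K1/[H⁺] + K1K2/[H⁺]²) = 1 / (1 + 10^+2.18 + 10^+0.99)
   = 1 / (1 + 151.36 + 9.7724) = 1/162.13 = 0.006168
[CO2*] = α₀ × DIC = 0.006168 × 2.59 = 0.01597 mmol/kg = 15.97 μmol/kg
pCO2 = [CO2*]/KH = 1.597×10^-5 / 3.981×10^-2 = 401 μatm

pCO2 = 401 μatm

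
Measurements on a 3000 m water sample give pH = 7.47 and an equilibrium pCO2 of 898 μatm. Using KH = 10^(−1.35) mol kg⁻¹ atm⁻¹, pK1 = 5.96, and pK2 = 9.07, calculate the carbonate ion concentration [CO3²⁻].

[CO3²⁻] = 0.0326 mmol/kg

[CO2*] = KH · pCO2 = 10^(−1.35) × 898×10^-6 = 4.011×10^-5 mol/kg
α₀ = 1/(1 + K1/[H⁺] + K1K2/[H⁺]²) = 1/(1 + 10^+1.51 + 10^-0.09) = 0.02926
DIC = [CO2*]/α₀ = 4.011×10^-5 / 0.02926 = 1.371 mmol/kg
[CO3²⁻] = α₂·DIC; α₂ = 0.02379, so [CO3²⁻] = 0.02379 × 1.371 = 0.0326 mmol/kg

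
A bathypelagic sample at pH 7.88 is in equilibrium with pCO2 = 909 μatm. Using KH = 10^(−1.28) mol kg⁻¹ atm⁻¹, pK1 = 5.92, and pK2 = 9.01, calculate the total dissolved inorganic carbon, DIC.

DIC = 4.72 mmol/kg

[CO2*] = KH · pCO2 = 10^(−1.28) × 909×10^-6 = 4.770×10^-5 mol/kg
α₀ = 1/(1 + K1/[H⁺] + K1K2/[H⁺]²) = 1/(1 + 10^+1.96 + 10^+0.83) = 0.01010
DIC = [CO2*]/α₀ = 4.770×10^-5 / 0.01010 = 4.72 mmol/kg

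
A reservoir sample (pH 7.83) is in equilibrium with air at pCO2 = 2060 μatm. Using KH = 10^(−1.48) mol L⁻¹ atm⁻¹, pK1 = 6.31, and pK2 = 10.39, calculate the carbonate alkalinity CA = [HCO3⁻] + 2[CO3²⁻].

[CO2*] = KH · pCO2 = 10^(−1.48) × 2060×10^-6 = 6.821×10^-5 mol/L
α₀ = 1/(1 + K1/[H⁺] + K1K2/[H⁺]²) = 1/(1 + 10^+1.52 + 10^-1.04) = 0.02924
DIC = [CO2*]/α₀ = 6.821×10^-5 / 0.02924 = 2.333 mmol/L
CA = (α₁ + 2α₂)·DIC = (0.9681 + 2×0.002666) × 2.333 = 2.27 mmol/L

CA = 2.27 mmol/L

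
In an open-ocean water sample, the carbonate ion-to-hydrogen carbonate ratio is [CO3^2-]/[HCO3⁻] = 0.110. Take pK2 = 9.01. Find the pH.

From K2 = [H⁺][CO3^2-]/[HCO3⁻]:  pH = pK2 + log₁₀([CO3^2-]/[HCO3⁻])
log₁₀(0.110) = -0.959
pH = 9.01 + (-0.959) = 8.05

pH = 8.05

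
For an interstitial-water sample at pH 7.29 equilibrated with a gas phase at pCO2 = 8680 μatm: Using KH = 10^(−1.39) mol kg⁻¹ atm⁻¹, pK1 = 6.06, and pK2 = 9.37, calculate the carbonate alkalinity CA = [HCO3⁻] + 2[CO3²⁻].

[CO2*] = KH · pCO2 = 10^(−1.39) × 8680×10^-6 = 3.536×10^-4 mol/kg
α₀ = 1/(1 + K1/[H⁺] + K1K2/[H⁺]²) = 1/(1 + 10^+1.23 + 10^-0.85) = 0.05518
DIC = [CO2*]/α₀ = 3.536×10^-4 / 0.05518 = 6.409 mmol/kg
CA = (α₁ + 2α₂)·DIC = (0.9370 + 2×0.007794) × 6.409 = 6.10 mmol/kg

CA = 6.10 mmol/kg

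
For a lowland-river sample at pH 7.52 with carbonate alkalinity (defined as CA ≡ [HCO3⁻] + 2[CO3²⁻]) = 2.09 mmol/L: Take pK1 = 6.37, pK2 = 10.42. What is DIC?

CA = [HCO3⁻] + 2[CO3²⁻] = (α₁ + 2α₂)·DIC
At pH 7.52: [H⁺]/K1 = 10^-1.15 = 0.070795, K2/[H⁺] = 10^-2.90 = 0.0012589
α₁ = 1/(1 + 0.070795 + 0.0012589) = 1/1.0721 = 0.9328; α₂ = α₁·K2/[H⁺] = 0.001174
α₁ + 2α₂ = 0.9351
DIC = CA / (α₁ + 2α₂) = 2.09 / 0.9351 = 2.23 mmol/L

DIC = 2.23 mmol/L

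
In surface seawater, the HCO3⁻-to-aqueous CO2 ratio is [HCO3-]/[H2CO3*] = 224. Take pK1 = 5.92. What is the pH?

From K1 = [H⁺][HCO3-]/[H2CO3*]:  pH = pK1 + log₁₀([HCO3-]/[H2CO3*])
log₁₀(224) = +2.350
pH = 5.92 + (+2.350) = 8.27

pH = 8.27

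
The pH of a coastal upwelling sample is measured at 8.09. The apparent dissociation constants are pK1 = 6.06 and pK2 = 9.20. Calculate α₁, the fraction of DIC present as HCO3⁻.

α₁ = 1 / (1 + [H⁺]/K1 + K2/[H⁺]) = 1 / (1 + 10^-2.03 + 10^-1.11)
   = 1 / (1 + 0.0093325 + 0.077625) = 1/1.0870 = 0.9200

α₁ = 0.920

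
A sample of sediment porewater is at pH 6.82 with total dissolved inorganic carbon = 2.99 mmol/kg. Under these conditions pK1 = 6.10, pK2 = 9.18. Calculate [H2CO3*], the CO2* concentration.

[CO2*] = 0.477 mmol/kg

α₀ = 1 / (1 + K1/[H⁺] + K1K2/[H⁺]²) = 1 / (1 + 10^+0.72 + 10^-1.64)
   = 1 / (1 + 5.2481 + 0.022909) = 1/6.2710 = 0.1595
[CO2*] = α₀ × DIC = 0.1595 × 2.99 = 0.477 mmol/kg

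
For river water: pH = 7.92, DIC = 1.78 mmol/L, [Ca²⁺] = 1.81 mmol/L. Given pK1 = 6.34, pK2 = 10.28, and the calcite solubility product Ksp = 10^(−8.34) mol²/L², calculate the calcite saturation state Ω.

Ω = 2.99

α₂ = 1 / (1 + [H⁺]/K2 + [H⁺]²/(K1K2)) = 1 / (1 + 10^+2.36 + 10^+0.78)
   = 1 / (1 + 229.09 + 6.0256) = 1/236.11 = 0.004235
[CO3²⁻] = α₂ × DIC = 0.004235 × 1.78 = 0.007539 mmol/L = 7.539 μmol/L
Ksp = 10^(−8.34) = 4.571×10^-9
Ω = [Ca²⁺][CO3²⁻]/Ksp = (1.81×10^-3)(7.539×10^-6) / 4.571×10^-9 = 2.99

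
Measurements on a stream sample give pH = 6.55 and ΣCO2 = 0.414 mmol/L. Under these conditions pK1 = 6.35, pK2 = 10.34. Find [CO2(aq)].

[CO2*] = 0.160 mmol/L

α₀ = 1 / (1 + K1/[H⁺] + K1K2/[H⁺]²) = 1 / (1 + 10^+0.20 + 10^-3.59)
   = 1 / (1 + 1.5849 + 0.00025704) = 1/2.5852 = 0.3868
[CO2*] = α₀ × DIC = 0.3868 × 0.414 = 0.160 mmol/L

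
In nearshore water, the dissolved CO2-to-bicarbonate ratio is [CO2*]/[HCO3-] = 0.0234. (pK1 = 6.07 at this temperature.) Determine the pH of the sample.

From K1 = [H⁺][HCO3-]/[CO2*]:  pH = pK1 − log₁₀([CO2*]/[HCO3-])
log₁₀(0.0234) = -1.631
pH = 6.07 − (-1.631) = 7.70

pH = 7.70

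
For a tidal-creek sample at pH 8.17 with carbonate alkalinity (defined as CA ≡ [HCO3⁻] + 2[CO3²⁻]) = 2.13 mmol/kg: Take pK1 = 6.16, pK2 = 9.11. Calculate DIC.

CA = [HCO3⁻] + 2[CO3²⁻] = (α₁ + 2α₂)·DIC
At pH 8.17: [H⁺]/K1 = 10^-2.01 = 0.0097724, K2/[H⁺] = 10^-0.94 = 0.11482
α₁ = 1/(1 + 0.0097724 + 0.11482) = 1/1.1246 = 0.8892; α₂ = α₁·K2/[H⁺] = 0.1021
α₁ + 2α₂ = 1.0934
DIC = CA / (α₁ + 2α₂) = 2.13 / 1.0934 = 1.95 mmol/kg

DIC = 1.95 mmol/kg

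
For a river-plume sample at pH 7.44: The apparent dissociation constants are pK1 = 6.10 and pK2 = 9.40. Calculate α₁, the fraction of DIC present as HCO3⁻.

α₁ = 1 / (1 + [H⁺]/K1 + K2/[H⁺]) = 1 / (1 + 10^-1.34 + 10^-1.96)
   = 1 / (1 + 0.045709 + 0.010965) = 1/1.0567 = 0.9464

α₁ = 0.946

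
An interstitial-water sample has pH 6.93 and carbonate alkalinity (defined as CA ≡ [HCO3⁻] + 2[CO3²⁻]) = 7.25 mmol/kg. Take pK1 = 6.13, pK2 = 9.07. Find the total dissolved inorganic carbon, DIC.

CA = [HCO3⁻] + 2[CO3²⁻] = (α₁ + 2α₂)·DIC
At pH 6.93: [H⁺]/K1 = 10^-0.80 = 0.15849, K2/[H⁺] = 10^-2.14 = 0.0072444
α₁ = 1/(1 + 0.15849 + 0.0072444) = 1/1.1657 = 0.8578; α₂ = α₁·K2/[H⁺] = 0.006214
α₁ + 2α₂ = 0.8703
DIC = CA / (α₁ + 2α₂) = 7.25 / 0.8703 = 8.33 mmol/kg

DIC = 8.33 mmol/kg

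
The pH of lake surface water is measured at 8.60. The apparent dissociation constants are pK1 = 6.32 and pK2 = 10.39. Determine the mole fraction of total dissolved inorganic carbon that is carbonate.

α₂ = 1 / (1 + [H⁺]/K2 + [H⁺]²/(K1K2)) = 1 / (1 + 10^+1.79 + 10^-0.49)
   = 1 / (1 + 61.660 + 0.32359) = 1/62.983 = 0.01588

α₂ = 0.0159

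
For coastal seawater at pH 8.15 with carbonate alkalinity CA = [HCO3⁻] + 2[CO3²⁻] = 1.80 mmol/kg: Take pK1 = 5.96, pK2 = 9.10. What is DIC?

CA = [HCO3⁻] + 2[CO3²⁻] = (α₁ + 2α₂)·DIC
At pH 8.15: [H⁺]/K1 = 10^-2.19 = 0.0064565, K2/[H⁺] = 10^-0.95 = 0.11220
α₁ = 1/(1 + 0.0064565 + 0.11220) = 1/1.1187 = 0.8939; α₂ = α₁·K2/[H⁺] = 0.1003
α₁ + 2α₂ = 1.0945
DIC = CA / (α₁ + 2α₂) = 1.80 / 1.0945 = 1.64 mmol/kg

DIC = 1.64 mmol/kg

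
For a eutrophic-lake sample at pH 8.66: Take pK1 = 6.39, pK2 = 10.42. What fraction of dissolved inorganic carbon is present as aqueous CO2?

α₀ = 0.00525

α₀ = 1 / (1 + K1/[H⁺] + K1K2/[H⁺]²) = 1 / (1 + 10^+2.27 + 10^+0.51)
   = 1 / (1 + 186.21 + 3.2359) = 1/190.44 = 0.005251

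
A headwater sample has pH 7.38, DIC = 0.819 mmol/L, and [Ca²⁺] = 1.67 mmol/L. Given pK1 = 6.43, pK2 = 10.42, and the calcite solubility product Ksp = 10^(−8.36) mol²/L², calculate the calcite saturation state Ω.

α₂ = 1 / (1 + [H⁺]/K2 + [H⁺]²/(K1K2)) = 1 / (1 + 10^+3.04 + 10^+2.09)
   = 1 / (1 + 1096.5 + 123.03) = 1/1220.5 = 0.0008193
[CO3²⁻] = α₂ × DIC = 0.0008193 × 0.819 = 0.0006710 mmol/L = 0.6710 μmol/L
Ksp = 10^(−8.36) = 4.365×10^-9
Ω = [Ca²⁺][CO3²⁻]/Ksp = (1.67×10^-3)(6.710×10^-7) / 4.365×10^-9 = 0.257

Ω = 0.257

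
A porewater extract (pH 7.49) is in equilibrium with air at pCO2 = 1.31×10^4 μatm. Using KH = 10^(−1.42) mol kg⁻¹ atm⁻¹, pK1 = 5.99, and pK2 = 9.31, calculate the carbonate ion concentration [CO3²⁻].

[CO2*] = KH · pCO2 = 10^(−1.42) × 1.31×10^4×10^-6 = 4.980×10^-4 mol/kg
α₀ = 1/(1 + K1/[H⁺] + K1K2/[H⁺]²) = 1/(1 + 10^+1.50 + 10^-0.32) = 0.03021
DIC = [CO2*]/α₀ = 4.980×10^-4 / 0.03021 = 16.49 mmol/kg
[CO3²⁻] = α₂·DIC; α₂ = 0.01446, so [CO3²⁻] = 0.01446 × 16.49 = 0.238 mmol/kg

[CO3²⁻] = 0.238 mmol/kg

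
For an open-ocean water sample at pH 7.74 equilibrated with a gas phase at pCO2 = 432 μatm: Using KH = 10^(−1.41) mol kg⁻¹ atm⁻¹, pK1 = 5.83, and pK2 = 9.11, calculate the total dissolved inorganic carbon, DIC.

[CO2*] = KH · pCO2 = 10^(−1.41) × 432×10^-6 = 1.681×10^-5 mol/kg
α₀ = 1/(1 + K1/[H⁺] + K1K2/[H⁺]²) = 1/(1 + 10^+1.91 + 10^+0.54) = 0.01166
DIC = [CO2*]/α₀ = 1.681×10^-5 / 0.01166 = 1.44 mmol/kg

DIC = 1.44 mmol/kg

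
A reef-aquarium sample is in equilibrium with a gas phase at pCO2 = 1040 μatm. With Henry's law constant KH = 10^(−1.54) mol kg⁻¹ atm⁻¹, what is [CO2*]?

[CO2*] = 30.0 μmol/kg

KH = 10^(−1.54) = 2.884×10^-2 mol kg⁻¹ atm⁻¹
[CO2*] = KH · pCO2 = 2.884×10^-2 × 1040×10^-6 atm = 3.00×10^-5 mol/kg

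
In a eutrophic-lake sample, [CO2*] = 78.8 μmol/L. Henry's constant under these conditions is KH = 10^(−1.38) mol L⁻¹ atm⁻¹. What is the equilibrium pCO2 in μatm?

KH = 10^(−1.38) = 4.169×10^-2 mol L⁻¹ atm⁻¹
pCO2 = [CO2*]/KH = 78.8×10^-6 / 4.169×10^-2 = 1.89×10^-3 atm = 1890 μatm

pCO2 = 1890 μatm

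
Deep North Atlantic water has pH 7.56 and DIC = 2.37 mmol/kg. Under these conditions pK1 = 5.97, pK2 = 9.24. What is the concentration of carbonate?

[CO3²⁻] = 0.0473 mmol/kg

α₂ = 1 / (1 + [H⁺]/K2 + [H⁺]²/(K1K2)) = 1 / (1 + 10^+1.68 + 10^+0.09)
   = 1 / (1 + 47.863 + 1.2303) = 1/50.093 = 0.01996
[CO3²⁻] = α₂ × DIC = 0.01996 × 2.37 = 0.0473 mmol/kg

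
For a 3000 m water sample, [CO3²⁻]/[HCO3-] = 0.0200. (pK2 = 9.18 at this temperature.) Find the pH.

From K2 = [H⁺][CO3²⁻]/[HCO3-]:  pH = pK2 + log₁₀([CO3²⁻]/[HCO3-])
log₁₀(0.0200) = -1.699
pH = 9.18 + (-1.699) = 7.48

pH = 7.48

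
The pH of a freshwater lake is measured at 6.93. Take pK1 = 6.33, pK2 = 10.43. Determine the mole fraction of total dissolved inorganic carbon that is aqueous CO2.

α₀ = 1 / (1 + K1/[H⁺] + K1K2/[H⁺]²) = 1 / (1 + 10^+0.60 + 10^-2.90)
   = 1 / (1 + 3.9811 + 0.0012589) = 1/4.9823 = 0.2007

α₀ = 0.201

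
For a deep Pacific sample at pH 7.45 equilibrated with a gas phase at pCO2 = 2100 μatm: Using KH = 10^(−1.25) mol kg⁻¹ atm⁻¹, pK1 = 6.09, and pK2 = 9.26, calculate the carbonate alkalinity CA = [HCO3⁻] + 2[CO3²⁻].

[CO2*] = KH · pCO2 = 10^(−1.25) × 2100×10^-6 = 1.181×10^-4 mol/kg
α₀ = 1/(1 + K1/[H⁺] + K1K2/[H⁺]²) = 1/(1 + 10^+1.36 + 10^-0.45) = 0.04121
DIC = [CO2*]/α₀ = 1.181×10^-4 / 0.04121 = 2.865 mmol/kg
CA = (α₁ + 2α₂)·DIC = (0.9442 + 2×0.01462) × 2.865 = 2.79 mmol/kg

CA = 2.79 mmol/kg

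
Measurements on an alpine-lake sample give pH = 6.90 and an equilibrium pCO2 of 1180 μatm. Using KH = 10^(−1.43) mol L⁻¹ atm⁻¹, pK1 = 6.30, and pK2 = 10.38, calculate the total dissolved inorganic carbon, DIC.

[CO2*] = KH · pCO2 = 10^(−1.43) × 1180×10^-6 = 4.384×10^-5 mol/L
α₀ = 1/(1 + K1/[H⁺] + K1K2/[H⁺]²) = 1/(1 + 10^+0.60 + 10^-2.88) = 0.2007
DIC = [CO2*]/α₀ = 4.384×10^-5 / 0.2007 = 0.218 mmol/L

DIC = 0.218 mmol/L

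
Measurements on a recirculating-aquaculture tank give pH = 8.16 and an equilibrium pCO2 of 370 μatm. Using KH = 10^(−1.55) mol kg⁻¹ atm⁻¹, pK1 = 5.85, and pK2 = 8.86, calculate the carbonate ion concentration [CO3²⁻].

[CO3²⁻] = 0.425 mmol/kg

[CO2*] = KH · pCO2 = 10^(−1.55) × 370×10^-6 = 1.043×10^-5 mol/kg
α₀ = 1/(1 + K1/[H⁺] + K1K2/[H⁺]²) = 1/(1 + 10^+2.31 + 10^+1.61) = 0.004066
DIC = [CO2*]/α₀ = 1.043×10^-5 / 0.004066 = 2.564 mmol/kg
[CO3²⁻] = α₂·DIC; α₂ = 0.1657, so [CO3²⁻] = 0.1657 × 2.564 = 0.425 mmol/kg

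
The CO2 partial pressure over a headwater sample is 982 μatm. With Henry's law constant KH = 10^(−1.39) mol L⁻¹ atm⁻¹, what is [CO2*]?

KH = 10^(−1.39) = 4.074×10^-2 mol L⁻¹ atm⁻¹
[CO2*] = KH · pCO2 = 4.074×10^-2 × 982×10^-6 atm = 4.00×10^-5 mol/L

[CO2*] = 40.0 μmol/L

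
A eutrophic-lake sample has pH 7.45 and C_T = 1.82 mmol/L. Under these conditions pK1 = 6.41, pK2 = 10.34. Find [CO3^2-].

[CO3²⁻] = 2.15 μmol/L

α₂ = 1 / (1 + [H⁺]/K2 + [H⁺]²/(K1K2)) = 1 / (1 + 10^+2.89 + 10^+1.85)
   = 1 / (1 + 776.25 + 70.795) = 1/848.04 = 0.001179
[CO3²⁻] = α₂ × DIC = 0.001179 × 1.82 = 0.00215 mmol/L = 2.15 μmol/L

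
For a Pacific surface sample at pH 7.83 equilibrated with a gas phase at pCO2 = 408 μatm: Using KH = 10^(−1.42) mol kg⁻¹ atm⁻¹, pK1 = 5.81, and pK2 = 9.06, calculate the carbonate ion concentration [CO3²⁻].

[CO3²⁻] = 0.0956 mmol/kg

[CO2*] = KH · pCO2 = 10^(−1.42) × 408×10^-6 = 1.551×10^-5 mol/kg
α₀ = 1/(1 + K1/[H⁺] + K1K2/[H⁺]²) = 1/(1 + 10^+2.02 + 10^+0.79) = 0.008938
DIC = [CO2*]/α₀ = 1.551×10^-5 / 0.008938 = 1.735 mmol/kg
[CO3²⁻] = α₂·DIC; α₂ = 0.05511, so [CO3²⁻] = 0.05511 × 1.735 = 0.0956 mmol/kg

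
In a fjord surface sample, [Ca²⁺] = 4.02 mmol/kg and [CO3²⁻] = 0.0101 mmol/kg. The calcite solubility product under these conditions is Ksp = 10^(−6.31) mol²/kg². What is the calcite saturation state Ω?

Ω = 0.0829

Ksp = 10^(−6.31) = 4.898×10^-7
Ω = [Ca²⁺][CO3²⁻]/Ksp = (4.02×10^-3)(0.0101×10^-3) / 4.898×10^-7 = 0.0829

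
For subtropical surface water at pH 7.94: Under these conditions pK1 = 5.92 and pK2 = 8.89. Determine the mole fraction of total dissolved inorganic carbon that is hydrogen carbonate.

α₁ = 1 / (1 + [H⁺]/K1 + K2/[H⁺]) = 1 / (1 + 10^-2.02 + 10^-0.95)
   = 1 / (1 + 0.0095499 + 0.11220) = 1/1.1218 = 0.8915

α₁ = 0.891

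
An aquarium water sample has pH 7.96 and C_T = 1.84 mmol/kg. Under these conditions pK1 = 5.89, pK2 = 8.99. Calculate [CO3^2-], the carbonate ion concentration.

α₂ = 1 / (1 + [H⁺]/K2 + [H⁺]²/(K1K2)) = 1 / (1 + 10^+1.03 + 10^-1.04)
   = 1 / (1 + 10.715 + 0.091201) = 1/11.806 = 0.08470
[CO3²⁻] = α₂ × DIC = 0.08470 × 1.84 = 0.156 mmol/kg

[CO3²⁻] = 0.156 mmol/kg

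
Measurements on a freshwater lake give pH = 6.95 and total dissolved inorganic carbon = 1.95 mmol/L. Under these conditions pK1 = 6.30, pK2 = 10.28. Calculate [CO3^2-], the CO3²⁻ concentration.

α₂ = 1 / (1 + [H⁺]/K2 + [H⁺]²/(K1K2)) = 1 / (1 + 10^+3.33 + 10^+2.68)
   = 1 / (1 + 2138.0 + 478.63) = 1/2617.6 = 0.0003820
[CO3²⁻] = α₂ × DIC = 0.0003820 × 1.95 = 0.000745 mmol/L = 0.745 μmol/L

[CO3²⁻] = 0.745 μmol/L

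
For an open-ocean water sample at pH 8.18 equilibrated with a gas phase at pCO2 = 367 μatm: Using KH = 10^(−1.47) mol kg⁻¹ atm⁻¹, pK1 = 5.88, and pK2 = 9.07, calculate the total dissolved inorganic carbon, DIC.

[CO2*] = KH · pCO2 = 10^(−1.47) × 367×10^-6 = 1.244×10^-5 mol/kg
α₀ = 1/(1 + K1/[H⁺] + K1K2/[H⁺]²) = 1/(1 + 10^+2.30 + 10^+1.41) = 0.004420
DIC = [CO2*]/α₀ = 1.244×10^-5 / 0.004420 = 2.81 mmol/kg

DIC = 2.81 mmol/kg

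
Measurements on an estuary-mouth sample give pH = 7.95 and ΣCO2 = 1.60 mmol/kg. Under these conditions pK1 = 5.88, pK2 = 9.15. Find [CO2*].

[CO2*] = 12.7 μmol/kg

α₀ = 1 / (1 + K1/[H⁺] + K1K2/[H⁺]²) = 1 / (1 + 10^+2.07 + 10^+0.87)
   = 1 / (1 + 117.49 + 7.4131) = 1/125.90 = 0.007943
[CO2*] = α₀ × DIC = 0.007943 × 1.60 = 0.0127 mmol/kg = 12.7 μmol/kg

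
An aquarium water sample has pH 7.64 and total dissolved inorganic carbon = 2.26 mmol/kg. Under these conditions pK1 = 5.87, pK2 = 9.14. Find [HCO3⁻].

[HCO3⁻] = 2.16 mmol/kg

α₁ = 1 / (1 + [H⁺]/K1 + K2/[H⁺]) = 1 / (1 + 10^-1.77 + 10^-1.50)
   = 1 / (1 + 0.016982 + 0.031623) = 1/1.0486 = 0.9536
[HCO3⁻] = α₁ × DIC = 0.9536 × 2.26 = 2.16 mmol/kg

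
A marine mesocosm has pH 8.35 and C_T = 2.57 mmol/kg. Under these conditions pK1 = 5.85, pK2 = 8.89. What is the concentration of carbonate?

α₂ = 1 / (1 + [H⁺]/K2 + [H⁺]²/(K1K2)) = 1 / (1 + 10^+0.54 + 10^-1.96)
   = 1 / (1 + 3.4674 + 0.010965) = 1/4.4783 = 0.2233
[CO3²⁻] = α₂ × DIC = 0.2233 × 2.57 = 0.574 mmol/kg

[CO3²⁻] = 0.574 mmol/kg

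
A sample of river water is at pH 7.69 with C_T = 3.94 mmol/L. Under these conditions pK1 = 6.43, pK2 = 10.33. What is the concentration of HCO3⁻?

α₁ = 1 / (1 + [H⁺]/K1 + K2/[H⁺]) = 1 / (1 + 10^-1.26 + 10^-2.64)
   = 1 / (1 + 0.054954 + 0.0022909) = 1/1.0572 = 0.9459
[HCO3⁻] = α₁ × DIC = 0.9459 × 3.94 = 3.73 mmol/L

[HCO3⁻] = 3.73 mmol/L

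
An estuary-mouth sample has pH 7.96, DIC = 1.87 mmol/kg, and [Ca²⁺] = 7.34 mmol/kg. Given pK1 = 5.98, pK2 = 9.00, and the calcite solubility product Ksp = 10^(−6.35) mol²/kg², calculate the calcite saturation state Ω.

α₂ = 1 / (1 + [H⁺]/K2 + [H⁺]²/(K1K2)) = 1 / (1 + 10^+1.04 + 10^-0.94)
   = 1 / (1 + 10.965 + 0.11482) = 1/12.080 = 0.08278
[CO3²⁻] = α₂ × DIC = 0.08278 × 1.87 = 0.1548 mmol/kg
Ksp = 10^(−6.35) = 4.467×10^-7
Ω = [Ca²⁺][CO3²⁻]/Ksp = (7.34×10^-3)(1.548×10^-4) / 4.467×10^-7 = 2.54

Ω = 2.54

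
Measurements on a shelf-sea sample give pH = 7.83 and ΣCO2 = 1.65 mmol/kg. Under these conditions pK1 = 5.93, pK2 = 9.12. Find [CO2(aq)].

[CO2*] = 19.5 μmol/kg

α₀ = 1 / (1 + K1/[H⁺] + K1K2/[H⁺]²) = 1 / (1 + 10^+1.90 + 10^+0.61)
   = 1 / (1 + 79.433 + 4.0738) = 1/84.507 = 0.01183
[CO2*] = α₀ × DIC = 0.01183 × 1.65 = 0.0195 mmol/kg = 19.5 μmol/kg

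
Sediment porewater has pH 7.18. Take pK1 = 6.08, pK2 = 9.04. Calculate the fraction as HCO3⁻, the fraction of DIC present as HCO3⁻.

α₁ = 1 / (1 + [H⁺]/K1 + K2/[H⁺]) = 1 / (1 + 10^-1.10 + 10^-1.86)
   = 1 / (1 + 0.079433 + 0.013804) = 1/1.0932 = 0.9147

α₁ = 0.915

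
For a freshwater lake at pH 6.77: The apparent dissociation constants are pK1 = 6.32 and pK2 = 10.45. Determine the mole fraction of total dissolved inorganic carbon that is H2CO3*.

α₀ = 0.262

α₀ = 1 / (1 + K1/[H⁺] + K1K2/[H⁺]²) = 1 / (1 + 10^+0.45 + 10^-3.23)
   = 1 / (1 + 2.8184 + 0.00058884) = 1/3.8190 = 0.2619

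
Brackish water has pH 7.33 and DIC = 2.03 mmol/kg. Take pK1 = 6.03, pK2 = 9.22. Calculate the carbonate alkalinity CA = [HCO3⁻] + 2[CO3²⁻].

CA = 1.96 mmol/kg

CA = [HCO3⁻] + 2[CO3²⁻] = (α₁ + 2α₂)·DIC
At pH 7.33: [H⁺]/K1 = 10^-1.30 = 0.050119, K2/[H⁺] = 10^-1.89 = 0.012882
α₁ = 1/(1 + 0.050119 + 0.012882) = 1/1.0630 = 0.9407; α₂ = α₁·K2/[H⁺] = 0.01212
α₁ + 2α₂ = 0.9650
CA = 0.9650 × 2.03 = 1.96 mmol/kg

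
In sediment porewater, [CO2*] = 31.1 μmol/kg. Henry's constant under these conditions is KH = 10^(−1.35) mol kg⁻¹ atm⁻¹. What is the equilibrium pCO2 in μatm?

pCO2 = 696 μatm

KH = 10^(−1.35) = 4.467×10^-2 mol kg⁻¹ atm⁻¹
pCO2 = [CO2*]/KH = 31.1×10^-6 / 4.467×10^-2 = 6.96×10^-4 atm = 696 μatm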